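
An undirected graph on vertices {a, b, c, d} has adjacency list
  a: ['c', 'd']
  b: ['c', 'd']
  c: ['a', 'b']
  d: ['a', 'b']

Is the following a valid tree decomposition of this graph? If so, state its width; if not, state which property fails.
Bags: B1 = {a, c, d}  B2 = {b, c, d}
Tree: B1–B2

Yes; width 2.

Vertex coverage: the bags together contain {a, b, c, d}, the full vertex set. Edge coverage: each edge of G has both endpoints in at least one bag. Running intersection: for every vertex, the bags containing it form a connected subtree. All three properties hold, so this is a valid tree decomposition of width max|bag| − 1 = 2, and hence tw(G) ≤ 2.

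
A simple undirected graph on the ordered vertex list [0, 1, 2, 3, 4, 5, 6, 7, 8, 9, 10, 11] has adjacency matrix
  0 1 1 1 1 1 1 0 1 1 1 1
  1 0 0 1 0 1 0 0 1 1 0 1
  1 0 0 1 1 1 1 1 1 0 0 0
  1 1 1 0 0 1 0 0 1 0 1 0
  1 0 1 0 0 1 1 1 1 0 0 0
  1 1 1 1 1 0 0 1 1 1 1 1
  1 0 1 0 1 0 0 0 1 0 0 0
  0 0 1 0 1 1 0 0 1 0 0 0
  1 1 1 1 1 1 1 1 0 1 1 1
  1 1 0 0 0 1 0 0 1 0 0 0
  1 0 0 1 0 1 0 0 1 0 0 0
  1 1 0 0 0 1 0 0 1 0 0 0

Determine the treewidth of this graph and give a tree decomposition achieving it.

Treewidth 4.
Bags: B1 = {0, 2, 3, 5, 8}  B2 = {0, 1, 3, 5, 8}  B3 = {0, 2, 4, 5, 8}  B4 = {0, 2, 4, 6, 8}  B5 = {2, 4, 5, 7, 8}  B6 = {0, 1, 5, 8, 9}  B7 = {0, 1, 5, 8, 11}  B8 = {0, 3, 5, 8, 10}
Tree: B1–B2, B1–B3, B3–B4, B3–B5, B2–B6, B6–B7, B2–B8

The largest bag has 5 vertices, giving width 4; this decomposition certifies tw(G) ≤ 4. On the other hand G contains the 5-clique {0, 1, 3, 5, 8}. A clique must lie in a single bag of any decomposition, so no decomposition can have width below 4. Combining the bounds, tw(G) = 4.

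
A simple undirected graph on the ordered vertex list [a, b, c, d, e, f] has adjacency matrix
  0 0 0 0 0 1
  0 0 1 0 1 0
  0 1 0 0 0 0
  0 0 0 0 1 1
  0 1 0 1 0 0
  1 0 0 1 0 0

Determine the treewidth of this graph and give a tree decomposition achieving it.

Every bag has size at most 2, so the width is 2 − 1 = 1 and tw(G) ≤ 1. Since G has at least one edge (e.g. a–f), it is not an edgeless graph, so tw(G) ≥ 1. Hence tw(G) = 1 exactly.

Treewidth 1.
Bags: B1 = {a, f}  B2 = {d, f}  B3 = {d, e}  B4 = {b, e}  B5 = {b, c}
Tree: B1–B2, B2–B3, B3–B4, B4–B5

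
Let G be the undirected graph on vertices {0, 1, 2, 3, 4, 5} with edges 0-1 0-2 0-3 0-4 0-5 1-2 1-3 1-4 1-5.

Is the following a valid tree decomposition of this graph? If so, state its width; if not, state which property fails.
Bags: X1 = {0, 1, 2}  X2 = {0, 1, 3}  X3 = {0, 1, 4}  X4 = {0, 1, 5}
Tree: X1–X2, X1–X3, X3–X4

Yes; width 2.

Every vertex of G appears in some bag (union = {0, 1, 2, 3, 4, 5}); every edge is covered by a bag; and for each vertex v the set of bags containing v is connected in the bag tree. The decomposition is therefore valid. The largest bag has 3 vertices, so the width is 2.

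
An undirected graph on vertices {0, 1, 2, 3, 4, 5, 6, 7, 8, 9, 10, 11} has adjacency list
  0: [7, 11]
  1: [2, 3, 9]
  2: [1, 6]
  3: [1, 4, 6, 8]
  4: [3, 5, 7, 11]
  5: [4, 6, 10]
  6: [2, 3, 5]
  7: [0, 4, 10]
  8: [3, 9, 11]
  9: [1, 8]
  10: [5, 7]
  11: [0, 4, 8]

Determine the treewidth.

3

A width-3 tree decomposition is:
Bags: B1 = {0, 5, 7, 10}  B2 = {0, 4, 5, 7}  B3 = {0, 4, 5, 11}  B4 = {4, 5, 6, 11}  B5 = {3, 4, 6, 11}  B6 = {3, 6, 8, 11}  B7 = {2, 3, 6, 8}  B8 = {1, 2, 3, 8}  B9 = {1, 2, 8, 9}
Tree: B1–B2, B2–B3, B3–B4, B4–B5, B5–B6, B6–B7, B7–B8, B8–B9
Every bag has size at most 4, so the width is 4 − 1 = 3 and tw(G) ≤ 3. For the lower bound: the 4 vertex sets {0,7,10}, {5}, {4}, {3,6,8,11} are disjoint, each induces a connected subgraph, and every pair is joined by at least one edge of G. Contracting each set to a single vertex therefore yields K_{4} as a minor, and since treewidth is minor-monotone, tw(G) ≥ tw(K_{4}) = 3. The upper and lower bounds meet at 3, so that is the treewidth.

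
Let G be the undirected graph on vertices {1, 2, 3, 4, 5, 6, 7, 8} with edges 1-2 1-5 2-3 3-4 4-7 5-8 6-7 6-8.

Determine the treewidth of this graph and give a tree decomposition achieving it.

Each bag holds 3 vertices, so the decomposition has width 2, which upper-bounds the treewidth. Since 1–5–8–6–7–4–3–2–1 is a cycle in G, G is not acyclic. Forests are exactly the graphs of treewidth ≤ 1, so tw(G) ≥ 2. Hence tw(G) = 2 exactly.

Treewidth 2.
Bags: B1 = {1, 5, 8}  B2 = {1, 6, 8}  B3 = {1, 6, 7}  B4 = {1, 4, 7}  B5 = {1, 3, 4}  B6 = {1, 2, 3}
Tree: B1–B2, B2–B3, B3–B4, B4–B5, B5–B6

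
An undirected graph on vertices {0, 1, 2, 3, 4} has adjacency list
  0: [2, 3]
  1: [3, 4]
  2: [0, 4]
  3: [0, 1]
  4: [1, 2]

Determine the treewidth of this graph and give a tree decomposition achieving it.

Each bag holds 3 vertices, so the decomposition has width 2, which upper-bounds the treewidth. For the lower bound, G contains the cycle 1–3–0–2–4–1, so G is not a forest; only forests have treewidth ≤ 1, hence tw(G) ≥ 2. Combining the bounds, tw(G) = 2.

Treewidth 2.
One such decomposition:
Bags: B1 = {0, 1, 3}  B2 = {0, 1, 2}  B3 = {1, 2, 4}
Tree: B1–B2, B2–B3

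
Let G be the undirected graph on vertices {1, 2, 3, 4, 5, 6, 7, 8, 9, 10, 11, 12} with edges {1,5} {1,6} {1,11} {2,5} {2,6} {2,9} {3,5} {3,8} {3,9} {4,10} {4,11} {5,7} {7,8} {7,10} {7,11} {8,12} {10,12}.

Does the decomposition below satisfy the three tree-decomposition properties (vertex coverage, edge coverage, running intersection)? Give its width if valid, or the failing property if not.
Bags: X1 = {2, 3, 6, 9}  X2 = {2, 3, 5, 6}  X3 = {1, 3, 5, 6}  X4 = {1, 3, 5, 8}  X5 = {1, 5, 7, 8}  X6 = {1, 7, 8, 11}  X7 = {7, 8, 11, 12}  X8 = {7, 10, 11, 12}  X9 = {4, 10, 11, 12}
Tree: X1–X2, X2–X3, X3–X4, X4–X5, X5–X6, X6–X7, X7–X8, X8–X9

Yes; width 3.

Vertex coverage: the bags together contain {1, 2, 3, 4, 5, 6, 7, 8, 9, 10, 11, 12}, the full vertex set. Edge coverage: each edge of G has both endpoints in at least one bag. Running intersection: for every vertex, the bags containing it form a connected subtree. All three properties hold, so this is a valid tree decomposition of width max|bag| − 1 = 3, and hence tw(G) ≤ 3.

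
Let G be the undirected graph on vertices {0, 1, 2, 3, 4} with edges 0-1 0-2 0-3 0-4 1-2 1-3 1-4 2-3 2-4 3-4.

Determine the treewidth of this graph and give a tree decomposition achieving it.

A single bag containing all 5 vertices is trivially a valid decomposition of width 4. Conversely, {0, 1, 2, 3, 4} is a clique of size 5, and the vertices of any clique must share a bag in every tree decomposition; so some bag has ≥ 5 vertices and tw(G) ≥ 4. Therefore the treewidth is 4.

Treewidth 4.
One such decomposition:
Bags: B1 = {0, 1, 2, 3, 4}
Tree: (single bag)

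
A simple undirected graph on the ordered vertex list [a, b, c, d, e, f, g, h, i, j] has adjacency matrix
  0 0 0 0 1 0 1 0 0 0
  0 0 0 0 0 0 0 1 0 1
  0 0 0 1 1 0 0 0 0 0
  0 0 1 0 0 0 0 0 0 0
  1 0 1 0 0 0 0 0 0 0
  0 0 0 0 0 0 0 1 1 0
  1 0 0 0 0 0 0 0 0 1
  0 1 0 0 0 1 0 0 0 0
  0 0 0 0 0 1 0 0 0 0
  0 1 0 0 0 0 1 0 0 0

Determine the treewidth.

A width-1 tree decomposition is:
Bags: B1 = {f, i}  B2 = {f, h}  B3 = {b, h}  B4 = {b, j}  B5 = {g, j}  B6 = {a, g}  B7 = {a, e}  B8 = {c, e}  B9 = {c, d}
Tree: B1–B2, B2–B3, B3–B4, B4–B5, B5–B6, B6–B7, B7–B8, B8–B9
Each bag holds 2 vertices, so the decomposition has width 1, which upper-bounds the treewidth. Any graph with an edge has treewidth ≥ 1, and G has the edge i–f. The upper and lower bounds meet at 1, so that is the treewidth.

1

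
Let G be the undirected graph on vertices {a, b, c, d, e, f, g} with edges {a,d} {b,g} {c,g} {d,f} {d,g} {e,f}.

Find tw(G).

A width-1 tree decomposition is:
Bags: B1 = {a, d}  B2 = {d, f}  B3 = {d, g}  B4 = {b, g}  B5 = {e, f}  B6 = {c, g}
Tree: B1–B2, B1–B3, B3–B4, B2–B5, B4–B6
Every bag has size at most 2, so the width is 2 − 1 = 1 and tw(G) ≤ 1. Since G has at least one edge (e.g. d–a), it is not an edgeless graph, so tw(G) ≥ 1. Therefore the treewidth is 1.

1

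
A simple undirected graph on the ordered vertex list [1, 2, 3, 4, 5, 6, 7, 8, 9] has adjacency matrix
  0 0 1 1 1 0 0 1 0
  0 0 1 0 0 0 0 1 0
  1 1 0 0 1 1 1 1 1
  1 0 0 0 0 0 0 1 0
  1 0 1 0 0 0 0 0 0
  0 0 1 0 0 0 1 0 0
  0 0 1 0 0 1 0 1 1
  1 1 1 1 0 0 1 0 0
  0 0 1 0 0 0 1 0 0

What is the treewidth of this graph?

A width-2 tree decomposition is:
Bags: B1 = {3, 7, 8}  B2 = {3, 6, 7}  B3 = {3, 7, 9}  B4 = {1, 3, 8}  B5 = {2, 3, 8}  B6 = {1, 3, 5}  B7 = {1, 4, 8}
Tree: B1–B2, B1–B3, B1–B4, B1–B5, B4–B6, B4–B7
Each bag holds 3 vertices, so the decomposition has width 2, which upper-bounds the treewidth. For the lower bound, the 3 vertices {1, 3, 8} are pairwise adjacent, and any tree decomposition puts a clique entirely inside one bag — forcing width ≥ 2. Combining the bounds, tw(G) = 2.

2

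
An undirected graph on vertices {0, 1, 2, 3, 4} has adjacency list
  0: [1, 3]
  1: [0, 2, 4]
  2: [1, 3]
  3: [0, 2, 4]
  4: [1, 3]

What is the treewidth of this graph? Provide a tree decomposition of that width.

Treewidth 2.
Bags: B1 = {1, 2, 3}  B2 = {0, 1, 3}  B3 = {1, 3, 4}
Tree: B1–B2, B2–B3

Each bag holds 3 vertices, so the decomposition has width 2, which upper-bounds the treewidth. For the lower bound, G contains the cycle 1–2–3–0–1, so G is not a forest; only forests have treewidth ≤ 1, hence tw(G) ≥ 2. Hence tw(G) = 2 exactly.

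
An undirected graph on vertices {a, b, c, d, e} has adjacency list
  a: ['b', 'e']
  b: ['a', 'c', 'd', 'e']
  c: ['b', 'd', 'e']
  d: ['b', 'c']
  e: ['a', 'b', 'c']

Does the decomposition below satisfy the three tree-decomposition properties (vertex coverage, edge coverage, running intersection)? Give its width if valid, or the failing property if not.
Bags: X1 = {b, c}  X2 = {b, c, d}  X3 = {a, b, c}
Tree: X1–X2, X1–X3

No — vertex e appears in no bag.

A tree decomposition must satisfy three properties: every vertex lies in some bag; for every edge, both endpoints lie together in some bag; and for every vertex, the bags containing it form a connected subtree. Here vertex e appears in no bag, so the decomposition is invalid.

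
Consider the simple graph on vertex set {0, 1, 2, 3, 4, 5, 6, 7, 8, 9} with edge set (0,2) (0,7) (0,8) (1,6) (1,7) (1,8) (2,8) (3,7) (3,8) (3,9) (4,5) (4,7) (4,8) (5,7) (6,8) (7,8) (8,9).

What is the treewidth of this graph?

2

A width-2 tree decomposition is:
Bags: B1 = {1, 7, 8}  B2 = {0, 7, 8}  B3 = {0, 2, 8}  B4 = {3, 7, 8}  B5 = {1, 6, 8}  B6 = {3, 8, 9}  B7 = {4, 7, 8}  B8 = {4, 5, 7}
Tree: B1–B2, B2–B3, B2–B4, B1–B5, B4–B6, B4–B7, B7–B8
Each bag holds 3 vertices, so the decomposition has width 2, which upper-bounds the treewidth. For the lower bound, the 3 vertices {3, 8, 9} are pairwise adjacent, and any tree decomposition puts a clique entirely inside one bag — forcing width ≥ 2. The upper and lower bounds meet at 2, so that is the treewidth.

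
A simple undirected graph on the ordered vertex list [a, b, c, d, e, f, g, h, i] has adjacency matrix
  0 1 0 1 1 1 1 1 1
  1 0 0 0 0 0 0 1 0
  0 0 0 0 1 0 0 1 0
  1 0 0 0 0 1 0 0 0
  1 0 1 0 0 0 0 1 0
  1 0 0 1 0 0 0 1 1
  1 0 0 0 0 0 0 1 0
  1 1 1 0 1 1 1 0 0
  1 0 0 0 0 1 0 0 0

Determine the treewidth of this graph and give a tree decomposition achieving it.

Every bag has size at most 3, so the width is 3 − 1 = 2 and tw(G) ≤ 2. For the lower bound, the 3 vertices {c, e, h} are pairwise adjacent, and any tree decomposition puts a clique entirely inside one bag — forcing width ≥ 2. Therefore the treewidth is 2.

Treewidth 2.
One such decomposition:
Bags: B1 = {a, e, h}  B2 = {a, b, h}  B3 = {a, f, h}  B4 = {a, f, i}  B5 = {c, e, h}  B6 = {a, g, h}  B7 = {a, d, f}
Tree: B1–B2, B1–B3, B3–B4, B1–B5, B2–B6, B4–B7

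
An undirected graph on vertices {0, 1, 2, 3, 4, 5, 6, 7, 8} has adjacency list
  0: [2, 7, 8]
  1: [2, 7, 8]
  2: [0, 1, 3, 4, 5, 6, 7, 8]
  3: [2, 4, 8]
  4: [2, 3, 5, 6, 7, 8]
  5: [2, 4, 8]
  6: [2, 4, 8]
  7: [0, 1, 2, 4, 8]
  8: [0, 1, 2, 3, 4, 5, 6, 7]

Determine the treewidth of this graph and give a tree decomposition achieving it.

Every bag has size at most 4, so the width is 4 − 1 = 3 and tw(G) ≤ 3. For the lower bound, the 4 vertices {0, 2, 7, 8} are pairwise adjacent, and any tree decomposition puts a clique entirely inside one bag — forcing width ≥ 3. Hence tw(G) = 3 exactly.

Treewidth 3.
One such decomposition:
Bags: B1 = {2, 3, 4, 8}  B2 = {2, 4, 5, 8}  B3 = {2, 4, 6, 8}  B4 = {2, 4, 7, 8}  B5 = {0, 2, 7, 8}  B6 = {1, 2, 7, 8}
Tree: B1–B2, B2–B3, B3–B4, B4–B5, B4–B6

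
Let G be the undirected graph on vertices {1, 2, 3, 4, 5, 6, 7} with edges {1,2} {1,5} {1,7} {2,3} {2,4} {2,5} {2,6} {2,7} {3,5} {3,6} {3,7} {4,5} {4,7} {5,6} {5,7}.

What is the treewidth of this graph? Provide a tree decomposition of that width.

Treewidth 3.
One such decomposition:
Bags: B1 = {1, 2, 5, 7}  B2 = {2, 3, 5, 7}  B3 = {2, 4, 5, 7}  B4 = {2, 3, 5, 6}
Tree: B1–B2, B2–B3, B2–B4

Every bag has size at most 4, so the width is 4 − 1 = 3 and tw(G) ≤ 3. Conversely, {2, 3, 5, 6} is a clique of size 4, and the vertices of any clique must share a bag in every tree decomposition; so some bag has ≥ 4 vertices and tw(G) ≥ 3. Therefore the treewidth is 3.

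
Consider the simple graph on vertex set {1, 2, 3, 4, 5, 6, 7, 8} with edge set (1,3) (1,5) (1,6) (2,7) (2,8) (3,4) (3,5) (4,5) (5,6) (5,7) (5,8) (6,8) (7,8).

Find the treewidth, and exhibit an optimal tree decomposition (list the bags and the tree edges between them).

Each bag holds 3 vertices, so the decomposition has width 2, which upper-bounds the treewidth. Conversely, {2, 7, 8} is a clique of size 3, and the vertices of any clique must share a bag in every tree decomposition; so some bag has ≥ 3 vertices and tw(G) ≥ 2. Combining the bounds, tw(G) = 2.

Treewidth 2.
One optimal decomposition is:
Bags: B1 = {5, 6, 8}  B2 = {1, 5, 6}  B3 = {5, 7, 8}  B4 = {2, 7, 8}  B5 = {1, 3, 5}  B6 = {3, 4, 5}
Tree: B1–B2, B1–B3, B3–B4, B2–B5, B5–B6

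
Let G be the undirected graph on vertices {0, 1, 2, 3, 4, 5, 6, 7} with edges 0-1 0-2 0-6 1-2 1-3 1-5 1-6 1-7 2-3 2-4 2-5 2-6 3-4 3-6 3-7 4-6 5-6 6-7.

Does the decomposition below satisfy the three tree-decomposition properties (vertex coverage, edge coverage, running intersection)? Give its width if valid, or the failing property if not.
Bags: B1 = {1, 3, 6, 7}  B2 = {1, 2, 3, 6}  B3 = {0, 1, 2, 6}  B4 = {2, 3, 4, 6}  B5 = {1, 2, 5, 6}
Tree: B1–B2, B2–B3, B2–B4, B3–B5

Every vertex of G appears in some bag (union = {0, 1, 2, 3, 4, 5, 6, 7}); every edge is covered by a bag; and for each vertex v the set of bags containing v is connected in the bag tree. The decomposition is therefore valid. The largest bag has 4 vertices, so the width is 3.

Yes; width 3.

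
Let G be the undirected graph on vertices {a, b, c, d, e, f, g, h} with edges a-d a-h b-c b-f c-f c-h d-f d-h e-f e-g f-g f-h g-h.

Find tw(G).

2

A width-2 tree decomposition is:
Bags: B1 = {d, f, h}  B2 = {c, f, h}  B3 = {f, g, h}  B4 = {e, f, g}  B5 = {b, c, f}  B6 = {a, d, h}
Tree: B1–B2, B1–B3, B3–B4, B2–B5, B1–B6
The largest bag has 3 vertices, giving width 2; this decomposition certifies tw(G) ≤ 2. On the other hand G contains the 3-clique {a, d, h}. A clique must lie in a single bag of any decomposition, so no decomposition can have width below 2. The upper and lower bounds meet at 2, so that is the treewidth.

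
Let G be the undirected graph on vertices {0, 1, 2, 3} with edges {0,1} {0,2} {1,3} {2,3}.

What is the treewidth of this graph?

A width-2 tree decomposition is:
Bags: B1 = {0, 1, 3}  B2 = {0, 2, 3}
Tree: B1–B2
Each bag holds 3 vertices, so the decomposition has width 2, which upper-bounds the treewidth. For the lower bound, G contains the cycle 3–1–0–2–3, so G is not a forest; only forests have treewidth ≤ 1, hence tw(G) ≥ 2. The upper and lower bounds meet at 2, so that is the treewidth.

2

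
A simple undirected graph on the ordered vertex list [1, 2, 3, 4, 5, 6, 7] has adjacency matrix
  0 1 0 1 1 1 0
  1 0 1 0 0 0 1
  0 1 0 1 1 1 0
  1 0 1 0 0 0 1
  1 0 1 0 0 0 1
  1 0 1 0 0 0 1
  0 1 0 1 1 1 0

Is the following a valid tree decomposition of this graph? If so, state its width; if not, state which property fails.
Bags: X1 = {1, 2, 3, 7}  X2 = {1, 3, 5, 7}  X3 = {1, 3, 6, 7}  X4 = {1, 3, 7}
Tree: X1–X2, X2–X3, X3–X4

No — vertex 4 appears in no bag.

A tree decomposition must satisfy three properties: every vertex lies in some bag; for every edge, both endpoints lie together in some bag; and for every vertex, the bags containing it form a connected subtree. Here vertex 4 appears in no bag, so the decomposition is invalid.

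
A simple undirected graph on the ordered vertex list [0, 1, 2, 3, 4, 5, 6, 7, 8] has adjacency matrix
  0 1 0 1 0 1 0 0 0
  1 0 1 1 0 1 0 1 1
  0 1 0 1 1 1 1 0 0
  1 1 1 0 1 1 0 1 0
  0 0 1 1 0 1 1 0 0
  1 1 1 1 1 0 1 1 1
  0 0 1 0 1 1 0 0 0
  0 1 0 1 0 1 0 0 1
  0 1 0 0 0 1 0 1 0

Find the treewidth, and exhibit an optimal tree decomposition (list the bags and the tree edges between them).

Treewidth 3.
One optimal decomposition is:
Bags: B1 = {2, 4, 5, 6}  B2 = {2, 3, 4, 5}  B3 = {1, 2, 3, 5}  B4 = {1, 3, 5, 7}  B5 = {0, 1, 3, 5}  B6 = {1, 5, 7, 8}
Tree: B1–B2, B2–B3, B3–B4, B4–B5, B4–B6

Every bag has size at most 4, so the width is 4 − 1 = 3 and tw(G) ≤ 3. On the other hand G contains the 4-clique {1, 5, 7, 8}. A clique must lie in a single bag of any decomposition, so no decomposition can have width below 3. Combining the bounds, tw(G) = 3.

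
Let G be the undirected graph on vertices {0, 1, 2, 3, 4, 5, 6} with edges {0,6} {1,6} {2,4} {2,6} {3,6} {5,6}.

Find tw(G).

A width-1 tree decomposition is:
Bags: B1 = {5, 6}  B2 = {0, 6}  B3 = {3, 6}  B4 = {2, 6}  B5 = {2, 4}  B6 = {1, 6}
Tree: B1–B2, B1–B3, B1–B4, B4–B5, B2–B6
Every bag has size at most 2, so the width is 2 − 1 = 1 and tw(G) ≤ 1. Since G has at least one edge (e.g. 5–6), it is not an edgeless graph, so tw(G) ≥ 1. Therefore the treewidth is 1.

1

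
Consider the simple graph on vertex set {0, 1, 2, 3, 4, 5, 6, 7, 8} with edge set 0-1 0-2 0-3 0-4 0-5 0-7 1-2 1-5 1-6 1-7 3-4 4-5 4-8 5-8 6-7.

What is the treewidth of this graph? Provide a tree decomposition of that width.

The largest bag has 3 vertices, giving width 2; this decomposition certifies tw(G) ≤ 2. For the lower bound, the 3 vertices {0, 1, 2} are pairwise adjacent, and any tree decomposition puts a clique entirely inside one bag — forcing width ≥ 2. Therefore the treewidth is 2.

Treewidth 2.
One such decomposition:
Bags: B1 = {0, 1, 7}  B2 = {0, 1, 5}  B3 = {0, 4, 5}  B4 = {1, 6, 7}  B5 = {0, 1, 2}  B6 = {0, 3, 4}  B7 = {4, 5, 8}
Tree: B1–B2, B2–B3, B1–B4, B2–B5, B3–B6, B3–B7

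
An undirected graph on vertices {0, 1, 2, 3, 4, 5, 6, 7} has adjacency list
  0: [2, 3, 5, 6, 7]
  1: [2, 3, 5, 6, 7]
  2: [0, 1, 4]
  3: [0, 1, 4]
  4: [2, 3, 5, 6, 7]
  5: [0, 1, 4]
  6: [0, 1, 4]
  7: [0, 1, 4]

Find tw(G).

A width-3 tree decomposition is:
Bags: B1 = {0, 1, 4, 6}  B2 = {0, 1, 4, 5}  B3 = {0, 1, 4, 7}  B4 = {0, 1, 2, 4}  B5 = {0, 1, 3, 4}
Tree: B1–B2, B2–B3, B3–B4, B4–B5
The largest bag has 4 vertices, giving width 3; this decomposition certifies tw(G) ≤ 3. For the lower bound: the 4 vertex sets {4,6}, {0,5}, {1}, {7} are disjoint, each induces a connected subgraph, and every pair is joined by at least one edge of G. Contracting each set to a single vertex therefore yields K_{4} as a minor, and since treewidth is minor-monotone, tw(G) ≥ tw(K_{4}) = 3. Combining the bounds, tw(G) = 3.

3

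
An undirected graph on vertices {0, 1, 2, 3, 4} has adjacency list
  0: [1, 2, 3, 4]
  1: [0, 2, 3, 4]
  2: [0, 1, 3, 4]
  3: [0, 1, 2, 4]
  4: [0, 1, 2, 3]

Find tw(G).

A width-4 tree decomposition is:
Bags: B1 = {0, 1, 2, 3, 4}
Tree: (single bag)
With just one bag of size 5, the width is 5 − 1 = 4, so tw(G) ≤ 4. For the lower bound, the 5 vertices {0, 1, 2, 3, 4} are pairwise adjacent, and any tree decomposition puts a clique entirely inside one bag — forcing width ≥ 4. Combining the bounds, tw(G) = 4.

4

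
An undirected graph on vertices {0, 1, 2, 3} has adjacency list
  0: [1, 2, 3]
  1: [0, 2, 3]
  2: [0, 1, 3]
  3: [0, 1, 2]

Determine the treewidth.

A width-3 tree decomposition is:
Bags: B1 = {0, 1, 2, 3}
Tree: (single bag)
With just one bag of size 4, the width is 4 − 1 = 3, so tw(G) ≤ 3. On the other hand G contains the 4-clique {0, 1, 2, 3}. A clique must lie in a single bag of any decomposition, so no decomposition can have width below 3. The upper and lower bounds meet at 3, so that is the treewidth.

3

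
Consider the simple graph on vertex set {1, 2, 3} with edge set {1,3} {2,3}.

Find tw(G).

1

A width-1 tree decomposition is:
Bags: B1 = {2, 3}  B2 = {1, 3}
Tree: B1–B2
Every bag has size at most 2, so the width is 2 − 1 = 1 and tw(G) ≤ 1. Any graph with an edge has treewidth ≥ 1, and G has the edge 3–2. The upper and lower bounds meet at 1, so that is the treewidth.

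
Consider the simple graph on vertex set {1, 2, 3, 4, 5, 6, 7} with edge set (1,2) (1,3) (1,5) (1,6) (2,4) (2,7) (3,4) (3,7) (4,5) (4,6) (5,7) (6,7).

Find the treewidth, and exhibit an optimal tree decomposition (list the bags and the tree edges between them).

Treewidth 3.
One optimal decomposition is:
Bags: B1 = {1, 3, 4, 7}  B2 = {1, 4, 6, 7}  B3 = {1, 4, 5, 7}  B4 = {1, 2, 4, 7}
Tree: B1–B2, B2–B3, B3–B4

Each bag holds 4 vertices, so the decomposition has width 3, which upper-bounds the treewidth. For the lower bound: the 4 vertex sets {1,3}, {6,7}, {4}, {5} are disjoint, each induces a connected subgraph, and every pair is joined by at least one edge of G. Contracting each set to a single vertex therefore yields K_{4} as a minor, and since treewidth is minor-monotone, tw(G) ≥ tw(K_{4}) = 3. Hence tw(G) = 3 exactly.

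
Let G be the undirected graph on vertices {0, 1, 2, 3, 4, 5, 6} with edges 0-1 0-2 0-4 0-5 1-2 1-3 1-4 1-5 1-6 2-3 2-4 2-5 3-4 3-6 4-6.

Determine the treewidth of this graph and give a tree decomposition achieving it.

The largest bag has 4 vertices, giving width 3; this decomposition certifies tw(G) ≤ 3. On the other hand G contains the 4-clique {0, 1, 2, 4}. A clique must lie in a single bag of any decomposition, so no decomposition can have width below 3. The upper and lower bounds meet at 3, so that is the treewidth.

Treewidth 3.
One such decomposition:
Bags: B1 = {1, 2, 3, 4}  B2 = {0, 1, 2, 4}  B3 = {1, 3, 4, 6}  B4 = {0, 1, 2, 5}
Tree: B1–B2, B1–B3, B2–B4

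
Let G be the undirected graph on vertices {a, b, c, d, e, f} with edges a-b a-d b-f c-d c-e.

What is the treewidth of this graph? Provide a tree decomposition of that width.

The largest bag has 2 vertices, giving width 1; this decomposition certifies tw(G) ≤ 1. Any graph with an edge has treewidth ≥ 1, and G has the edge e–c. Combining the bounds, tw(G) = 1.

Treewidth 1.
One such decomposition:
Bags: B1 = {c, e}  B2 = {c, d}  B3 = {a, d}  B4 = {a, b}  B5 = {b, f}
Tree: B1–B2, B2–B3, B3–B4, B4–B5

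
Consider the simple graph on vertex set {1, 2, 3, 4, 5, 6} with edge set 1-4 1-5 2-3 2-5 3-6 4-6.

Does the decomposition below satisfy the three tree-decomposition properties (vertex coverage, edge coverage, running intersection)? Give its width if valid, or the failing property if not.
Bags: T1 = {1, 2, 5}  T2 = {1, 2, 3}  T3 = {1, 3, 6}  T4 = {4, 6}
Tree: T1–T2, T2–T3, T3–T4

A tree decomposition must satisfy three properties: every vertex lies in some bag; for every edge, both endpoints lie together in some bag; and for every vertex, the bags containing it form a connected subtree. Here edge (1,4) lies in no bag, so the decomposition is invalid.

No — edge (1,4) lies in no bag.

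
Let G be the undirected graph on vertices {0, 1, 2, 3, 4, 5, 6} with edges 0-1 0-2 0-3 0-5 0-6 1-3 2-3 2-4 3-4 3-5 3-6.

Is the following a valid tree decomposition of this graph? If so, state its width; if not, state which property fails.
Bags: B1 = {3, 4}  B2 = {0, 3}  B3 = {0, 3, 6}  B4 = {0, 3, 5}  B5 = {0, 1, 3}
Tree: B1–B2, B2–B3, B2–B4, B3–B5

A tree decomposition must satisfy three properties: every vertex lies in some bag; for every edge, both endpoints lie together in some bag; and for every vertex, the bags containing it form a connected subtree. Here vertex 2 appears in no bag, so the decomposition is invalid.

No — vertex 2 appears in no bag.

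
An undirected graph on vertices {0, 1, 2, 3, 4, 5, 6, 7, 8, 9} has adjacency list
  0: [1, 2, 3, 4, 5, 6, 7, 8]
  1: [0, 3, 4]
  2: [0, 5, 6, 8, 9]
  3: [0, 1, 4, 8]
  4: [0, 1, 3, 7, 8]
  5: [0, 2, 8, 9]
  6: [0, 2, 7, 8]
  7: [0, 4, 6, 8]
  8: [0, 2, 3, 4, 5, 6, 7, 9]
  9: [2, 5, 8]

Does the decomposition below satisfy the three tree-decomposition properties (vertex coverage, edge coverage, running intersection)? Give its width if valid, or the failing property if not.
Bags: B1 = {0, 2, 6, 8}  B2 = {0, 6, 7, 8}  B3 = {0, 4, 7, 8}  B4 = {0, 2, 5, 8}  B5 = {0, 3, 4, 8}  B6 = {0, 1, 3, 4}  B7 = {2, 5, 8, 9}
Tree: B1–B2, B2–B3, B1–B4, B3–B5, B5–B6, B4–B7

Yes; width 3.

Vertex coverage: the bags together contain {0, 1, 2, 3, 4, 5, 6, 7, 8, 9}, the full vertex set. Edge coverage: each edge of G has both endpoints in at least one bag. Running intersection: for every vertex, the bags containing it form a connected subtree. All three properties hold, so this is a valid tree decomposition of width max|bag| − 1 = 3, and hence tw(G) ≤ 3.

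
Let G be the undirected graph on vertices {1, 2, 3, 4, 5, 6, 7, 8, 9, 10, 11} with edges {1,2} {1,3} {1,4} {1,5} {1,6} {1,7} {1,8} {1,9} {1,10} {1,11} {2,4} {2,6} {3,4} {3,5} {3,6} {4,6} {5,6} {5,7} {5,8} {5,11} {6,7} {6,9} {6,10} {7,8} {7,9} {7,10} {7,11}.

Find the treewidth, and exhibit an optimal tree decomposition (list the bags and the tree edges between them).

Treewidth 3.
One such decomposition:
Bags: B1 = {1, 3, 5, 6}  B2 = {1, 3, 4, 6}  B3 = {1, 5, 6, 7}  B4 = {1, 6, 7, 10}  B5 = {1, 6, 7, 9}  B6 = {1, 5, 7, 8}  B7 = {1, 5, 7, 11}  B8 = {1, 2, 4, 6}
Tree: B1–B2, B1–B3, B3–B4, B4–B5, B3–B6, B6–B7, B2–B8

The largest bag has 4 vertices, giving width 3; this decomposition certifies tw(G) ≤ 3. Conversely, {1, 5, 7, 8} is a clique of size 4, and the vertices of any clique must share a bag in every tree decomposition; so some bag has ≥ 4 vertices and tw(G) ≥ 3. The upper and lower bounds meet at 3, so that is the treewidth.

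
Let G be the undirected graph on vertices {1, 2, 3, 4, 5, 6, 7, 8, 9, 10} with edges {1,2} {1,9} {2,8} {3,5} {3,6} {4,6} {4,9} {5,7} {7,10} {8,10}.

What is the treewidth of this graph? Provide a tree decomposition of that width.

Every bag has size at most 3, so the width is 3 − 1 = 2 and tw(G) ≤ 2. For the lower bound, G contains the cycle 8–2–1–9–4–6–3–5–7–10–8, so G is not a forest; only forests have treewidth ≤ 1, hence tw(G) ≥ 2. Combining the bounds, tw(G) = 2.

Treewidth 2.
One such decomposition:
Bags: B1 = {1, 2, 8}  B2 = {1, 8, 9}  B3 = {4, 8, 9}  B4 = {4, 6, 8}  B5 = {3, 6, 8}  B6 = {3, 5, 8}  B7 = {5, 7, 8}  B8 = {7, 8, 10}
Tree: B1–B2, B2–B3, B3–B4, B4–B5, B5–B6, B6–B7, B7–B8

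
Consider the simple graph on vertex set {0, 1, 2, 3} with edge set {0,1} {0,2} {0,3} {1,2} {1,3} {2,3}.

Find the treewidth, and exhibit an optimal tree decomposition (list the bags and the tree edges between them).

Treewidth 3.
One optimal decomposition is:
Bags: B1 = {0, 1, 2, 3}
Tree: (single bag)

With just one bag of size 4, the width is 4 − 1 = 3, so tw(G) ≤ 3. For the lower bound, the 4 vertices {0, 1, 2, 3} are pairwise adjacent, and any tree decomposition puts a clique entirely inside one bag — forcing width ≥ 3. Hence tw(G) = 3 exactly.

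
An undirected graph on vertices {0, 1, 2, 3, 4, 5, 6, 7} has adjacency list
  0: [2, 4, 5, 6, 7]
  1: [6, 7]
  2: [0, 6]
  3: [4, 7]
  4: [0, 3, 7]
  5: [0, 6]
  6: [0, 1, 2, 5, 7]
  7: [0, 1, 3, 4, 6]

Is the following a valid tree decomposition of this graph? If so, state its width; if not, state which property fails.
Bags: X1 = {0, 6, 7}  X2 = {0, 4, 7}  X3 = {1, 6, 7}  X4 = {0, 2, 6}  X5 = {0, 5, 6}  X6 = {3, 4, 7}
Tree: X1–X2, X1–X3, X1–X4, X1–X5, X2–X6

Vertex coverage: the bags together contain {0, 1, 2, 3, 4, 5, 6, 7}, the full vertex set. Edge coverage: each edge of G has both endpoints in at least one bag. Running intersection: for every vertex, the bags containing it form a connected subtree. All three properties hold, so this is a valid tree decomposition of width max|bag| − 1 = 2, and hence tw(G) ≤ 2.

Yes; width 2.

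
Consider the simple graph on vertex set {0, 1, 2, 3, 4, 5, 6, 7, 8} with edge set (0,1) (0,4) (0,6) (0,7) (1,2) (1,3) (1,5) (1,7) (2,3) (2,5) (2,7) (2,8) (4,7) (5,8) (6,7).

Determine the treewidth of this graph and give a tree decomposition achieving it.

Each bag holds 3 vertices, so the decomposition has width 2, which upper-bounds the treewidth. Conversely, {2, 5, 8} is a clique of size 3, and the vertices of any clique must share a bag in every tree decomposition; so some bag has ≥ 3 vertices and tw(G) ≥ 2. Combining the bounds, tw(G) = 2.

Treewidth 2.
One such decomposition:
Bags: B1 = {0, 6, 7}  B2 = {0, 1, 7}  B3 = {1, 2, 7}  B4 = {1, 2, 5}  B5 = {1, 2, 3}  B6 = {0, 4, 7}  B7 = {2, 5, 8}
Tree: B1–B2, B2–B3, B3–B4, B4–B5, B1–B6, B4–B7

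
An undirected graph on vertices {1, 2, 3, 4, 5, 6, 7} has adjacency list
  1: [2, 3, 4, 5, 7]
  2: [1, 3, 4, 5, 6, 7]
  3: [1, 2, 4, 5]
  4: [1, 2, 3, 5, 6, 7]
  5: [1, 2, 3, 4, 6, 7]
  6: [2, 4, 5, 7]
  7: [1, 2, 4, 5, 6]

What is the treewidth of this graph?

A width-4 tree decomposition is:
Bags: B1 = {1, 2, 4, 5, 7}  B2 = {1, 2, 3, 4, 5}  B3 = {2, 4, 5, 6, 7}
Tree: B1–B2, B1–B3
The largest bag has 5 vertices, giving width 4; this decomposition certifies tw(G) ≤ 4. Conversely, {1, 2, 3, 4, 5} is a clique of size 5, and the vertices of any clique must share a bag in every tree decomposition; so some bag has ≥ 5 vertices and tw(G) ≥ 4. The upper and lower bounds meet at 4, so that is the treewidth.

4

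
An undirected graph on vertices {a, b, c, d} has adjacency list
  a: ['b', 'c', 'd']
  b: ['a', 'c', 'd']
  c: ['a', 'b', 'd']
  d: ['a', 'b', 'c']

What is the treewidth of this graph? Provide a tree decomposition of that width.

Treewidth 3.
Bags: B1 = {a, b, c, d}
Tree: (single bag)

With just one bag of size 4, the width is 4 − 1 = 3, so tw(G) ≤ 3. For the lower bound, the 4 vertices {a, b, c, d} are pairwise adjacent, and any tree decomposition puts a clique entirely inside one bag — forcing width ≥ 3. Hence tw(G) = 3 exactly.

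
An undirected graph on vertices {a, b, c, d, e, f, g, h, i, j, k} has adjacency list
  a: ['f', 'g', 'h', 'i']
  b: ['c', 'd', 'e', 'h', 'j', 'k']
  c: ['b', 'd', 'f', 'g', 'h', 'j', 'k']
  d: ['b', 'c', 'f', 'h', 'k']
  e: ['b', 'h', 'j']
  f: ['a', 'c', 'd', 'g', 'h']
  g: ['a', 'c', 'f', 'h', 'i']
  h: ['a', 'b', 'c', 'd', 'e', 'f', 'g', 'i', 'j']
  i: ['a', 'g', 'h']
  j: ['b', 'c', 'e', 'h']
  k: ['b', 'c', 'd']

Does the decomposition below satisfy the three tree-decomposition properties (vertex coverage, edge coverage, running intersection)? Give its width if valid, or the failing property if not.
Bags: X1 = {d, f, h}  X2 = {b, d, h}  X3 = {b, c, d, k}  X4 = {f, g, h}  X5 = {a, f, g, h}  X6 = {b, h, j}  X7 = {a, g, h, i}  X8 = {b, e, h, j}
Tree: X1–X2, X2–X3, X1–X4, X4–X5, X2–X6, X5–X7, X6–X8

A tree decomposition must satisfy three properties: every vertex lies in some bag; for every edge, both endpoints lie together in some bag; and for every vertex, the bags containing it form a connected subtree. Here edge (f,c) lies in no bag, so the decomposition is invalid.

No — edge (f,c) lies in no bag.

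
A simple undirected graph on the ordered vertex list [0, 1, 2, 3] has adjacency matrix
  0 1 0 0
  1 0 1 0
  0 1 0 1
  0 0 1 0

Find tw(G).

1

A width-1 tree decomposition is:
Bags: B1 = {0, 1}  B2 = {1, 2}  B3 = {2, 3}
Tree: B1–B2, B2–B3
Every bag has size at most 2, so the width is 2 − 1 = 1 and tw(G) ≤ 1. G has an edge, so its treewidth is at least 1. Combining the bounds, tw(G) = 1.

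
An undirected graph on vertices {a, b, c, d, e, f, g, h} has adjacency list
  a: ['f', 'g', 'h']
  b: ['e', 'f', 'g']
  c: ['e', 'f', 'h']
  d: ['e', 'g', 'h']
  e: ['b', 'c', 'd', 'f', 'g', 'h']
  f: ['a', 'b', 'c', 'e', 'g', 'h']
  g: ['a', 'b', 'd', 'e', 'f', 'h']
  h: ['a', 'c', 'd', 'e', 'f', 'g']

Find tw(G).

A width-3 tree decomposition is:
Bags: B1 = {d, e, g, h}  B2 = {e, f, g, h}  B3 = {a, f, g, h}  B4 = {c, e, f, h}  B5 = {b, e, f, g}
Tree: B1–B2, B2–B3, B2–B4, B2–B5
The largest bag has 4 vertices, giving width 3; this decomposition certifies tw(G) ≤ 3. Conversely, {d, e, g, h} is a clique of size 4, and the vertices of any clique must share a bag in every tree decomposition; so some bag has ≥ 4 vertices and tw(G) ≥ 3. Hence tw(G) = 3 exactly.

3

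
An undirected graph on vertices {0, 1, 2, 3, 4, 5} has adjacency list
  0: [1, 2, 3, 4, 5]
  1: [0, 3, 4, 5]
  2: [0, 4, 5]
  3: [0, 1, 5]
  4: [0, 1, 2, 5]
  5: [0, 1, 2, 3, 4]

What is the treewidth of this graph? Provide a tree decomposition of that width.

Treewidth 3.
Bags: B1 = {0, 2, 4, 5}  B2 = {0, 1, 4, 5}  B3 = {0, 1, 3, 5}
Tree: B1–B2, B2–B3

The largest bag has 4 vertices, giving width 3; this decomposition certifies tw(G) ≤ 3. Conversely, {0, 1, 3, 5} is a clique of size 4, and the vertices of any clique must share a bag in every tree decomposition; so some bag has ≥ 4 vertices and tw(G) ≥ 3. Hence tw(G) = 3 exactly.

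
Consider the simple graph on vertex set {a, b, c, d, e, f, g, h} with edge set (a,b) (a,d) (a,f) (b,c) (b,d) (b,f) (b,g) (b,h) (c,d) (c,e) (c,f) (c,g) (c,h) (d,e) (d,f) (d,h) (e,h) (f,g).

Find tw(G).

3

A width-3 tree decomposition is:
Bags: B1 = {b, c, d, h}  B2 = {c, d, e, h}  B3 = {b, c, d, f}  B4 = {a, b, d, f}  B5 = {b, c, f, g}
Tree: B1–B2, B1–B3, B3–B4, B3–B5
Each bag holds 4 vertices, so the decomposition has width 3, which upper-bounds the treewidth. Conversely, {c, d, e, h} is a clique of size 4, and the vertices of any clique must share a bag in every tree decomposition; so some bag has ≥ 4 vertices and tw(G) ≥ 3. Therefore the treewidth is 3.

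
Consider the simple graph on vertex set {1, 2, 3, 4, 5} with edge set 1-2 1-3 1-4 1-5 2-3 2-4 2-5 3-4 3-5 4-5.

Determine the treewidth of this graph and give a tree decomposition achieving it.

A single bag containing all 5 vertices is trivially a valid decomposition of width 4. Conversely, {1, 2, 3, 4, 5} is a clique of size 5, and the vertices of any clique must share a bag in every tree decomposition; so some bag has ≥ 5 vertices and tw(G) ≥ 4. The upper and lower bounds meet at 4, so that is the treewidth.

Treewidth 4.
One optimal decomposition is:
Bags: B1 = {1, 2, 3, 4, 5}
Tree: (single bag)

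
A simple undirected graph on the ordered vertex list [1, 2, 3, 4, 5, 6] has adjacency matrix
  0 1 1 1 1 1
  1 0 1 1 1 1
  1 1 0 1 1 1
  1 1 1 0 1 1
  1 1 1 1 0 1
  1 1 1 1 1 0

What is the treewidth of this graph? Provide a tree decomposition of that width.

A single bag containing all 6 vertices is trivially a valid decomposition of width 5. For the lower bound, the 6 vertices {1, 2, 3, 4, 5, 6} are pairwise adjacent, and any tree decomposition puts a clique entirely inside one bag — forcing width ≥ 5. Therefore the treewidth is 5.

Treewidth 5.
One such decomposition:
Bags: B1 = {1, 2, 3, 4, 5, 6}
Tree: (single bag)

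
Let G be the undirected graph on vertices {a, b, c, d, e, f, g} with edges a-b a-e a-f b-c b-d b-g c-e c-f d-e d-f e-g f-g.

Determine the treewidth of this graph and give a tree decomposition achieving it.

Every bag has size at most 4, so the width is 4 − 1 = 3 and tw(G) ≤ 3. For the lower bound: the 4 vertex sets {b,c}, {f,g}, {e}, {a} are disjoint, each induces a connected subgraph, and every pair is joined by at least one edge of G. Contracting each set to a single vertex therefore yields K_{4} as a minor, and since treewidth is minor-monotone, tw(G) ≥ tw(K_{4}) = 3. Therefore the treewidth is 3.

Treewidth 3.
One such decomposition:
Bags: B1 = {b, c, e, f}  B2 = {b, e, f, g}  B3 = {a, b, e, f}  B4 = {b, d, e, f}
Tree: B1–B2, B2–B3, B3–B4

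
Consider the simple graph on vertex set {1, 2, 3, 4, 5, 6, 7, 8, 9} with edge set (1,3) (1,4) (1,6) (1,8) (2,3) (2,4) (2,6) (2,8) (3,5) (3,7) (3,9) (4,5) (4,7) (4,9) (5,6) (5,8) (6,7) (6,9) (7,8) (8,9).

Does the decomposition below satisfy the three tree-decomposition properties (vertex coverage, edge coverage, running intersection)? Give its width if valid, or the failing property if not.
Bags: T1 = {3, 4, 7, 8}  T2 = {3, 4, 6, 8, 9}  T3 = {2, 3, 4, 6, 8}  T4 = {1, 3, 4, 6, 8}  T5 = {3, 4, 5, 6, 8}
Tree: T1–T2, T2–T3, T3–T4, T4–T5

No — edge (6,7) lies in no bag.

A tree decomposition must satisfy three properties: every vertex lies in some bag; for every edge, both endpoints lie together in some bag; and for every vertex, the bags containing it form a connected subtree. Here edge (6,7) lies in no bag, so the decomposition is invalid.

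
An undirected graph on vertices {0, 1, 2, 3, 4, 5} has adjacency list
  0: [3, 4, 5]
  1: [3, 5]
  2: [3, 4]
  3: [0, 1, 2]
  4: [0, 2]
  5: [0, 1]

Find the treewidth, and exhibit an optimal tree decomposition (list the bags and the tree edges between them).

The largest bag has 3 vertices, giving width 2; this decomposition certifies tw(G) ≤ 2. For the lower bound, G contains the cycle 2–4–0–3–2, so G is not a forest; only forests have treewidth ≤ 1, hence tw(G) ≥ 2. Hence tw(G) = 2 exactly.

Treewidth 2.
One optimal decomposition is:
Bags: B1 = {2, 3, 4}  B2 = {0, 3, 4}  B3 = {0, 1, 3}  B4 = {0, 1, 5}
Tree: B1–B2, B2–B3, B3–B4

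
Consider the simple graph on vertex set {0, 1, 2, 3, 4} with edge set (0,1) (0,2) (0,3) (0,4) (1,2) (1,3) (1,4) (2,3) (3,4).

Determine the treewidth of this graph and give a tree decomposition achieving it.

Every bag has size at most 4, so the width is 4 − 1 = 3 and tw(G) ≤ 3. For the lower bound, the 4 vertices {0, 1, 2, 3} are pairwise adjacent, and any tree decomposition puts a clique entirely inside one bag — forcing width ≥ 3. Therefore the treewidth is 3.

Treewidth 3.
One optimal decomposition is:
Bags: B1 = {0, 1, 2, 3}  B2 = {0, 1, 3, 4}
Tree: B1–B2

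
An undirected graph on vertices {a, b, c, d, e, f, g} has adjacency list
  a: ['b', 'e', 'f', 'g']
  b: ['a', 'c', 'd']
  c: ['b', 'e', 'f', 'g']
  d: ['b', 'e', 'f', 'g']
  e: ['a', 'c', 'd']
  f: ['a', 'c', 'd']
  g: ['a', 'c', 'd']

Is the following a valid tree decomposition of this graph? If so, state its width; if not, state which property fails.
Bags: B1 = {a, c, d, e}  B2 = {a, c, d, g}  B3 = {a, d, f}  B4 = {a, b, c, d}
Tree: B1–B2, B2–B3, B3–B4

A tree decomposition must satisfy three properties: every vertex lies in some bag; for every edge, both endpoints lie together in some bag; and for every vertex, the bags containing it form a connected subtree. Here edge (c,f) lies in no bag, so the decomposition is invalid.

No — edge (c,f) lies in no bag.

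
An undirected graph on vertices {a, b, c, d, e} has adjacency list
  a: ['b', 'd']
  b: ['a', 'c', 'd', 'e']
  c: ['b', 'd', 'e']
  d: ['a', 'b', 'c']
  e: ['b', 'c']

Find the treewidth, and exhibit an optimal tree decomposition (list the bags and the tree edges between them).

Each bag holds 3 vertices, so the decomposition has width 2, which upper-bounds the treewidth. For the lower bound, the 3 vertices {b, c, d} are pairwise adjacent, and any tree decomposition puts a clique entirely inside one bag — forcing width ≥ 2. Therefore the treewidth is 2.

Treewidth 2.
One such decomposition:
Bags: B1 = {a, b, d}  B2 = {b, c, d}  B3 = {b, c, e}
Tree: B1–B2, B2–B3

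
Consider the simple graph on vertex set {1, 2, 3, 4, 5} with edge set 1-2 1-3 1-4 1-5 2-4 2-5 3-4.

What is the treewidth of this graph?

2

A width-2 tree decomposition is:
Bags: B1 = {1, 3, 4}  B2 = {1, 2, 4}  B3 = {1, 2, 5}
Tree: B1–B2, B2–B3
Every bag has size at most 3, so the width is 3 − 1 = 2 and tw(G) ≤ 2. On the other hand G contains the 3-clique {1, 2, 4}. A clique must lie in a single bag of any decomposition, so no decomposition can have width below 2. Combining the bounds, tw(G) = 2.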